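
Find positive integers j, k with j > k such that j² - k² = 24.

Factor: j² - k² = (j+k)(j-k) = 24.
We need two factors of 24 with the same parity.
Use j+k = 12 and j-k = 2 (product 12·2 = 24).
Adding: 2j = 14, so j = 7.
Subtracting: 2k = 10, so k = 5.
Check: 7² - 5² = 49 - 25 = 24 ✓

j = 7, k = 5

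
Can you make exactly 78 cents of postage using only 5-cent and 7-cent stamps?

We need non-negative x, y with 5x + 7y = 78.
gcd(5, 7) = 1 divides 78, so integer solutions exist.
Search for a non-negative one: x = 3 gives 7y = 78 - 15 = 63, so y = 9.
Check: 5·3 + 7·9 = 78 ✓

Yes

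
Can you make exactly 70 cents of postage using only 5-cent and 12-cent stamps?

We need non-negative x, y with 5x + 12y = 70.
gcd(5, 12) = 1 divides 70, so integer solutions exist.
Search for a non-negative one: x = 2 gives 12y = 70 - 10 = 60, so y = 5.
Check: 5·2 + 12·5 = 70 ✓

Yes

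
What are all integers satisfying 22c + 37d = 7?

Step 1: Compute gcd(22, 37) = 1.
Since 1 divides 7, solutions exist.

Step 2: Find a particular solution using extended Euclidean algorithm.
We get c₀ = -35, d₀ = 21.
Check: 22*-35 + 37*21 = 7 = 7 ✓

Step 3: Write the general solution.
c = -35 + (37/1)t = -35 + 37t
d = 21 - (22/1)t = 21 - 22t
for any integer t.

c = -35 + 37t, d = 21 - 22t for integer t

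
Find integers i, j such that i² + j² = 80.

We need to find integers i, j > 0 such that i² + j² = 80.
Trying i = 4: j² = 80 - 4² = 80 - 16 = 64
j = 8
Check: 4² + 8² = 16 + 64 = 80 ✓

80 = 4² + 8²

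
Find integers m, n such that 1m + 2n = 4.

Step 1: Check solvability.
gcd(1, 2) = 1
Since 1 divides 4, solutions exist.

Step 2: Apply extended Euclidean algorithm to find gcd.
We find integers such that 1*x0 + 2*y0 = 1

Step 3: Scale the particular solution.
Multiply by 4/1 = 4:
m = 4, n = 0

Step 4: Verify.
1*(4) + 2*(0) = 4 = 4 ✓

m = 4, n = 0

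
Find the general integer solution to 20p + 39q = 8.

Step 1: Compute gcd(20, 39) = 1.
Since 1 divides 8, solutions exist.

Step 2: Find a particular solution using extended Euclidean algorithm.
We get p₀ = 16, q₀ = -8.
Check: 20*16 + 39*-8 = 8 = 8 ✓

Step 3: Write the general solution.
p = 16 + (39/1)t = 16 + 39t
q = -8 - (20/1)t = -8 - 20t
for any integer t.

p = 16 + 39t, q = -8 - 20t for integer t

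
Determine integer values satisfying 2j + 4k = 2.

Step 1: Check solvability.
gcd(2, 4) = 2
Since 2 divides 2, solutions exist.

Step 2: Apply extended Euclidean algorithm to find gcd.
We find integers such that 2*x0 + 4*y0 = 2

Step 3: Scale the particular solution.
Multiply by 2/2 = 1:
j = 1, k = 0

Step 4: Verify.
2*(1) + 4*(0) = 2 = 2 ✓

j = 1, k = 0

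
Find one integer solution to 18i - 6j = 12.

Step 1: Check solvability.
gcd(18, 6) = 6
Since 6 divides 12, solutions exist.

Step 2: Apply extended Euclidean algorithm to find gcd.
We find integers such that 18*x0 + 6*y0 = 6

Step 3: Scale the particular solution.
Multiply by 12/6 = 2:
i = 0, j = -2

Step 4: Verify.
18*(0) - 6*(-2) = 12 = 12 ✓

i = 0, j = -2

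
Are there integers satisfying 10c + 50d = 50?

Step 1: Compute gcd(10, 50).
gcd(10, 50) = 10

Step 2: Check divisibility.
Does 10 divide 50? 50 = 10 x 5, so yes.

By the theorem on linear Diophantine equations, 10c + 50d = 50 has integer solutions if and only if gcd(10, 50) divides 50. Since 10 | 50, solutions exist.

Yes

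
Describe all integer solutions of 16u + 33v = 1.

Step 1: Compute gcd(16, 33) = 1.
Since 1 divides 1, solutions exist.

Step 2: Find a particular solution using extended Euclidean algorithm.
We get u₀ = -2, v₀ = 1.
Check: 16*-2 + 33*1 = 1 = 1 ✓

Step 3: Write the general solution.
u = -2 + (33/1)t = -2 + 33t
v = 1 - (16/1)t = 1 - 16t
for any integer t.

u = -2 + 33t, v = 1 - 16t for integer t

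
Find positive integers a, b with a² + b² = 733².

We need a² + b² = 733² = 537289.
Trying: 725² + 108² = 525625 + 11664 = 537289 ✓

(725, 108, 733)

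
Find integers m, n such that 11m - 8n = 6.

Step 1: Check solvability.
gcd(11, 8) = 1
Since 1 divides 6, solutions exist.

Step 2: Apply extended Euclidean algorithm to find gcd.
We find integers such that 11*x0 + 8*y0 = 1

Step 3: Scale the particular solution.
Multiply by 6/1 = 6:
m = 18, n = 24

Step 4: Verify.
11*(18) - 8*(24) = 6 = 6 ✓

m = 18, n = 24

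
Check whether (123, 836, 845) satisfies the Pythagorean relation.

Compute a² + b²:
123² + 836² = 15129 + 698896 = 714025
Compute c²:
845² = 714025
Since 714025 = 714025, it is a Pythagorean triple.

Yes, it is a Pythagorean triple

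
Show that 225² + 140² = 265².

Compute a² + b²:
225² + 140² = 50625 + 19600 = 70225
Compute c²:
265² = 70225
Since 70225 = 70225, it is a Pythagorean triple.

Yes, it is a Pythagorean triple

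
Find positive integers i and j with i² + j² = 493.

We need to find integers i, j > 0 such that i² + j² = 493.
Trying i = 3: j² = 493 - 3² = 493 - 9 = 484
j = 22
Check: 3² + 22² = 9 + 484 = 493 ✓

493 = 3² + 22²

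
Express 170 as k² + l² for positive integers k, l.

We need to find integers k, l > 0 such that k² + l² = 170.
Trying k = 1: l² = 170 - 1² = 170 - 1 = 169
l = 13
Check: 1² + 13² = 1 + 169 = 170 ✓

170 = 1² + 13²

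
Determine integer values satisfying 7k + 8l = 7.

Step 1: Check solvability.
gcd(7, 8) = 1
Since 1 divides 7, solutions exist.

Step 2: Apply extended Euclidean algorithm to find gcd.
We find integers such that 7*x0 + 8*y0 = 1

Step 3: Scale the particular solution.
Multiply by 7/1 = 7:
k = -7, l = 7

Step 4: Verify.
7*(-7) + 8*(7) = 7 = 7 ✓

k = -7, l = 7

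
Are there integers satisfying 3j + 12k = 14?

Step 1: Compute gcd(3, 12).
gcd(3, 12) = 3

Step 2: Check divisibility.
Does 3 divide 14? 14 = 3 x 4 + 2, so no.

By the theorem on linear Diophantine equations, 3j + 12k = 14 has integer solutions if and only if gcd(3, 12) divides 14. Since 3 does not divide 14, no solutions exist.

No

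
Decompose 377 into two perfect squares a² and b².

We need to find integers a, b > 0 such that a² + b² = 377.
Trying a = 4: b² = 377 - 4² = 377 - 16 = 361
b = 19
Check: 4² + 19² = 16 + 361 = 377 ✓

377 = 4² + 19²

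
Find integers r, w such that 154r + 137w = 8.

Step 1: Check solvability.
gcd(154, 137) = 1
Since 1 divides 8, solutions exist.

Step 2: Apply extended Euclidean algorithm to find gcd.
We find integers such that 154*x0 + 137*y0 = 1

Step 3: Scale the particular solution.
Multiply by 8/1 = 8:
r = -64, w = 72

Step 4: Verify.
154*(-64) + 137*(72) = 8 = 8 ✓

r = -64, w = 72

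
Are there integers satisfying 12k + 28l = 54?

Step 1: Compute gcd(12, 28).
gcd(12, 28) = 4

Step 2: Check divisibility.
Does 4 divide 54? 54 = 4 x 13 + 2, so no.

By the theorem on linear Diophantine equations, 12k + 28l = 54 has integer solutions if and only if gcd(12, 28) divides 54. Since 4 does not divide 54, no solutions exist.

No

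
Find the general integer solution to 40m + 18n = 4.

Step 1: Compute gcd(40, 18) = 2.
Since 2 divides 4, solutions exist.

Step 2: Find a particular solution using extended Euclidean algorithm.
We get m₀ = -8, n₀ = 18.
Check: 40*-8 + 18*18 = 4 = 4 ✓

Step 3: Write the general solution.
m = -8 + (18/2)t = -8 + 9t
n = 18 - (40/2)t = 18 - 20t
for any integer t.

m = -8 + 9t, n = 18 - 20t for integer t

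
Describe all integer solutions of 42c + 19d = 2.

Step 1: Compute gcd(42, 19) = 1.
Since 1 divides 2, solutions exist.

Step 2: Find a particular solution using extended Euclidean algorithm.
We get c₀ = 10, d₀ = -22.
Check: 42*10 + 19*-22 = 2 = 2 ✓

Step 3: Write the general solution.
c = 10 + (19/1)t = 10 + 19t
d = -22 - (42/1)t = -22 - 42t
for any integer t.

c = 10 + 19t, d = -22 - 42t for integer t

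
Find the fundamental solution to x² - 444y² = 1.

We seek the smallest positive integers (x, y) with x² - 444y² = 1, i.e., x² = 444y² + 1.
Try successive y values:
y = 1: x² = 444·1² + 1 = 445, not a perfect square
y = 2: x² = 444·2² + 1 = 1777, not a perfect square
y = 3: x² = 444·3² + 1 = 3997, not a perfect square
... continuing the search (or via continued fractions) ...
y = 14: x² = 444·14² + 1 = 87025, x = 295 ✓

Verify: 295² - 444·14² = 87025 - 87024 = 1 ✓

x = 295, y = 14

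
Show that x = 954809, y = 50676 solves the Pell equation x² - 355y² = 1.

Compute x² = 954809² = 911660226481
Compute 355y² = 355·50676² = 355·2568056976 = 911660226480
x² - 355y² = 911660226481 - 911660226480 = 1
Since this equals 1, (954809, 50676) is a solution.

Yes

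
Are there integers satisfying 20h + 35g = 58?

Step 1: Compute gcd(20, 35).
gcd(20, 35) = 5

Step 2: Check divisibility.
Does 5 divide 58? 58 = 5 x 11 + 3, so no.

By the theorem on linear Diophantine equations, 20h + 35g = 58 has integer solutions if and only if gcd(20, 35) divides 58. Since 5 does not divide 58, no solutions exist.

No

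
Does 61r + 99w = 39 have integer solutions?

Step 1: Compute gcd(61, 99).
gcd(61, 99) = 1

Step 2: Check divisibility.
Does 1 divide 39? 39 = 1 x 39, so yes.

By the theorem on linear Diophantine equations, 61r + 99w = 39 has integer solutions if and only if gcd(61, 99) divides 39. Since 1 | 39, solutions exist.

Yes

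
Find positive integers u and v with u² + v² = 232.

We need to find integers u, v > 0 such that u² + v² = 232.
Trying u = 6: v² = 232 - 6² = 232 - 36 = 196
v = 14
Check: 6² + 14² = 36 + 196 = 232 ✓

232 = 6² + 14²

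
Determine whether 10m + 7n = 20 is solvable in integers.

Step 1: Compute gcd(10, 7).
gcd(10, 7) = 1

Step 2: Check divisibility.
Does 1 divide 20? 20 = 1 x 20, so yes.

By the theorem on linear Diophantine equations, 10m + 7n = 20 has integer solutions if and only if gcd(10, 7) divides 20. Since 1 | 20, solutions exist.

Yes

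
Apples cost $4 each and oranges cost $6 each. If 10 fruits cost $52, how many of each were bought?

Let a = apples, o = oranges.
a + o = 10
4a + 6o = 52
Substitute o = 10 - a:
4a + 6(10 - a) = 52
(4 - 6)a = 52 - 60
-2a = -8
a = 4, o = 10 - 4 = 6

Apples: 4, Oranges: 6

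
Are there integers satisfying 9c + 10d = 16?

Step 1: Compute gcd(9, 10).
gcd(9, 10) = 1

Step 2: Check divisibility.
Does 1 divide 16? 16 = 1 x 16, so yes.

By the theorem on linear Diophantine equations, 9c + 10d = 16 has integer solutions if and only if gcd(9, 10) divides 16. Since 1 | 16, solutions exist.

Yes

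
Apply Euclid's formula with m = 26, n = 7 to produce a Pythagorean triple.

a = m² - n² = 26² - 7² = 676 - 49 = 627
b = 2mn = 2·26·7 = 364
c = m² + n² = 676 + 49 = 725
Verify: 627² + 364² = 393129 + 132496 = 525625 = 725² ✓

(627, 364, 725)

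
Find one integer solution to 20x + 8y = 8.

Step 1: Check solvability.
gcd(20, 8) = 4
Since 4 divides 8, solutions exist.

Step 2: Apply extended Euclidean algorithm to find gcd.
We find integers such that 20*x0 + 8*y0 = 4

Step 3: Scale the particular solution.
Multiply by 8/4 = 2:
x = 2, y = -4

Step 4: Verify.
20*(2) + 8*(-4) = 8 = 8 ✓

x = 2, y = -4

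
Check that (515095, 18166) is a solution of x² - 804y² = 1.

Compute x² = 515095² = 265322859025
Compute 804y² = 804·18166² = 804·330003556 = 265322859024
x² - 804y² = 265322859025 - 265322859024 = 1
Since this equals 1, (515095, 18166) is a solution.

Yes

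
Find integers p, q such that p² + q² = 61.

We need to find integers p, q > 0 such that p² + q² = 61.
Trying p = 5: q² = 61 - 5² = 61 - 25 = 36
q = 6
Check: 5² + 6² = 25 + 36 = 61 ✓

61 = 5² + 6²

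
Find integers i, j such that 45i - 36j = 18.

Step 1: Check solvability.
gcd(45, 36) = 9
Since 9 divides 18, solutions exist.

Step 2: Apply extended Euclidean algorithm to find gcd.
We find integers such that 45*x0 + 36*y0 = 9

Step 3: Scale the particular solution.
Multiply by 18/9 = 2:
i = 2, j = 2

Step 4: Verify.
45*(2) - 36*(2) = 18 = 18 ✓

i = 2, j = 2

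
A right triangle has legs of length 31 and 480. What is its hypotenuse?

c² = a² + b² = 31² + 480² = 961 + 230400 = 231361
c = 481

481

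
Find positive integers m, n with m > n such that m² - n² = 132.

Factor: m² - n² = (m+n)(m-n) = 132.
We need two factors of 132 with the same parity.
Use m+n = 66 and m-n = 2 (product 66·2 = 132).
Adding: 2m = 68, so m = 34.
Subtracting: 2n = 64, so n = 32.
Check: 34² - 32² = 1156 - 1024 = 132 ✓

m = 34, n = 32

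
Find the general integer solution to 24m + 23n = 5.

Step 1: Compute gcd(24, 23) = 1.
Since 1 divides 5, solutions exist.

Step 2: Find a particular solution using extended Euclidean algorithm.
We get m₀ = 5, n₀ = -5.
Check: 24*5 + 23*-5 = 5 = 5 ✓

Step 3: Write the general solution.
m = 5 + (23/1)t = 5 + 23t
n = -5 - (24/1)t = -5 - 24t
for any integer t.

m = 5 + 23t, n = -5 - 24t for integer t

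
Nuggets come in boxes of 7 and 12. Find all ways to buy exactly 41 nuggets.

We need non-negative integers (x, y) with 7x + 12y = 41.
For each x in 0..5, check if 41 - 7x is a non-negative multiple of 12.
No x yields an integer y ≥ 0.

No solution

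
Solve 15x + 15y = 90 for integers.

Step 1: Check solvability.
gcd(15, 15) = 15
Since 15 divides 90, solutions exist.

Step 2: Apply extended Euclidean algorithm to find gcd.
We find integers such that 15*x0 + 15*y0 = 15

Step 3: Scale the particular solution.
Multiply by 90/15 = 6:
x = 0, y = 6

Step 4: Verify.
15*(0) + 15*(6) = 90 = 90 ✓

x = 0, y = 6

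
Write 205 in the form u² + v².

We need to find integers u, v > 0 such that u² + v² = 205.
Trying u = 3: v² = 205 - 3² = 205 - 9 = 196
v = 14
Check: 3² + 14² = 9 + 196 = 205 ✓

205 = 3² + 14²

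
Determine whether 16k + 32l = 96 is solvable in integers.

Step 1: Compute gcd(16, 32).
gcd(16, 32) = 16

Step 2: Check divisibility.
Does 16 divide 96? 96 = 16 x 6, so yes.

By the theorem on linear Diophantine equations, 16k + 32l = 96 has integer solutions if and only if gcd(16, 32) divides 96. Since 16 | 96, solutions exist.

Yes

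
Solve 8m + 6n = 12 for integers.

Step 1: Check solvability.
gcd(8, 6) = 2
Since 2 divides 12, solutions exist.

Step 2: Apply extended Euclidean algorithm to find gcd.
We find integers such that 8*x0 + 6*y0 = 2

Step 3: Scale the particular solution.
Multiply by 12/2 = 6:
m = 6, n = -6

Step 4: Verify.
8*(6) + 6*(-6) = 12 = 12 ✓

m = 6, n = -6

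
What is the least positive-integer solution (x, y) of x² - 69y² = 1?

We seek the smallest positive integers (x, y) with x² - 69y² = 1, i.e., x² = 69y² + 1.
Try successive y values:
y = 1: x² = 69·1² + 1 = 70, not a perfect square
y = 2: x² = 69·2² + 1 = 277, not a perfect square
y = 3: x² = 69·3² + 1 = 622, not a perfect square
... continuing the search (or via continued fractions) ...
y = 936: x² = 69·936² + 1 = 60450625, x = 7775 ✓

Verify: 7775² - 69·936² = 60450625 - 60450624 = 1 ✓

x = 7775, y = 936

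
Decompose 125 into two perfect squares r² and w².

We need to find integers r, w > 0 such that r² + w² = 125.
Trying r = 2: w² = 125 - 2² = 125 - 4 = 121
w = 11
Check: 2² + 11² = 4 + 121 = 125 ✓

125 = 2² + 11²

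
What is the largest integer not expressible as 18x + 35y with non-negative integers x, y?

For two coprime denominations a and b, the Frobenius number (largest value not representable as a non-negative combination) is ab - a - b.
Here gcd(18, 35) = 1, so they are coprime.
F(18, 35) = 18·35 - 18 - 35 = 630 - 53 = 577

577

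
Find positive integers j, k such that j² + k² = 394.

Search for j with 394 - j² a perfect square.
j = 13: 394 - 13² = 394 - 169 = 225 = 15² ✓
So j = 13, k = 15.

j = 13, k = 15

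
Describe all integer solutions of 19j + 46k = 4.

Step 1: Compute gcd(19, 46) = 1.
Since 1 divides 4, solutions exist.

Step 2: Find a particular solution using extended Euclidean algorithm.
We get j₀ = 68, k₀ = -28.
Check: 19*68 + 46*-28 = 4 = 4 ✓

Step 3: Write the general solution.
j = 68 + (46/1)t = 68 + 46t
k = -28 - (19/1)t = -28 - 19t
for any integer t.

j = 68 + 46t, k = -28 - 19t for integer t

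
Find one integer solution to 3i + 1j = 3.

Step 1: Check solvability.
gcd(3, 1) = 1
Since 1 divides 3, solutions exist.

Step 2: Apply extended Euclidean algorithm to find gcd.
We find integers such that 3*x0 + 1*y0 = 1

Step 3: Scale the particular solution.
Multiply by 3/1 = 3:
i = 0, j = 3

Step 4: Verify.
3*(0) + 1*(3) = 3 = 3 ✓

i = 0, j = 3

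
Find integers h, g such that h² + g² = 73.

We need to find integers h, g > 0 such that h² + g² = 73.
Trying h = 3: g² = 73 - 3² = 73 - 9 = 64
g = 8
Check: 3² + 8² = 9 + 64 = 73 ✓

73 = 3² + 8²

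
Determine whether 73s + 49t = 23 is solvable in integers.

Step 1: Compute gcd(73, 49).
gcd(73, 49) = 1

Step 2: Check divisibility.
Does 1 divide 23? 23 = 1 x 23, so yes.

By the theorem on linear Diophantine equations, 73s + 49t = 23 has integer solutions if and only if gcd(73, 49) divides 23. Since 1 | 23, solutions exist.

Yes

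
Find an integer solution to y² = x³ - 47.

Try small integer x values and check whether x³ - 47 is a perfect square.
x = 6: x³ - 47 = 6³ - 47 = 216 - 47 = 169
Is 169 a perfect square? 13² = 169 ✓
So (x, y) = (6, 13) is a solution.

x = 6, y = 13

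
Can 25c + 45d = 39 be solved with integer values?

Step 1: Compute gcd(25, 45).
gcd(25, 45) = 5

Step 2: Check divisibility.
Does 5 divide 39? 39 = 5 x 7 + 4, so no.

By the theorem on linear Diophantine equations, 25c + 45d = 39 has integer solutions if and only if gcd(25, 45) divides 39. Since 5 does not divide 39, no solutions exist.

No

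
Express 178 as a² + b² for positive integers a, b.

We need to find integers a, b > 0 such that a² + b² = 178.
Trying a = 3: b² = 178 - 3² = 178 - 9 = 169
b = 13
Check: 3² + 13² = 9 + 169 = 178 ✓

178 = 3² + 13²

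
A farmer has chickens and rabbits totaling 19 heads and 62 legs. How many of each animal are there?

Let c = chickens, r = rabbits.
Heads: c + r = 19
Legs: 2c + 4r = 62
From the first equation, c = 19 - r. Substitute:
2(19 - r) + 4r = 62
38 + 2r = 62
r = (62 - 38)/2 = 12
c = 19 - 12 = 7

Chickens: 7, Rabbits: 12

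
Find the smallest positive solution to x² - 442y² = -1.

We need x² = 442y² - 1. Try successive y:
y = 1: x² = 442·1² - 1 = 441 = 21² ✓
Check: 21² - 442·1² = 441 - 442 = -1 ✓

x = 21, y = 1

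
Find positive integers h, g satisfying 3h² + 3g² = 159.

Try small values of h and check whether (159 - 3h²)/3 is a perfect square.
h = 2: 3·2² = 12, so 3g² = 159 - 12 = 147, giving g² = 49, g = 7.
Check: 3·2² + 3·7² = 12 + 147 = 159 ✓

h = 2, g = 7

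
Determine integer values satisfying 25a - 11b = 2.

Step 1: Check solvability.
gcd(25, 11) = 1
Since 1 divides 2, solutions exist.

Step 2: Apply extended Euclidean algorithm to find gcd.
We find integers such that 25*x0 + 11*y0 = 1

Step 3: Scale the particular solution.
Multiply by 2/1 = 2:
a = 8, b = 18

Step 4: Verify.
25*(8) - 11*(18) = 2 = 2 ✓

a = 8, b = 18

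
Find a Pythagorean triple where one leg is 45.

We need the other leg and hypotenuse such that 45² + x² = c².
Take x = 28, c = 53: 45² + 28² = 2025 + 784 = 2809 = 53² ✓
Triple: (45, 28, 53)

(45, 28, 53)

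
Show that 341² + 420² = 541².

Compute a² + b²:
341² + 420² = 116281 + 176400 = 292681
Compute c²:
541² = 292681
Since 292681 = 292681, it is a Pythagorean triple.

Yes, it is a Pythagorean triple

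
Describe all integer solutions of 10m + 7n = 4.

Step 1: Compute gcd(10, 7) = 1.
Since 1 divides 4, solutions exist.

Step 2: Find a particular solution using extended Euclidean algorithm.
We get m₀ = -8, n₀ = 12.
Check: 10*-8 + 7*12 = 4 = 4 ✓

Step 3: Write the general solution.
m = -8 + (7/1)t = -8 + 7t
n = 12 - (10/1)t = 12 - 10t
for any integer t.

m = -8 + 7t, n = 12 - 10t for integer t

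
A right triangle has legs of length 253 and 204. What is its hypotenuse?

c² = a² + b² = 253² + 204² = 64009 + 41616 = 105625
c = 325

325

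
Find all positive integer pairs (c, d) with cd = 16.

The positive divisors of 16 are: 1, 2, 4, 8, 16.
Each divisor d gives the pair (d, 16/d):
(1, 16), (2, 8), (4, 4), (8, 2), (16, 1)

(1, 16), (2, 8), (4, 4), (8, 2), (16, 1)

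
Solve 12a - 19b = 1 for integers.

Step 1: Check solvability.
gcd(12, 19) = 1
Since 1 divides 1, solutions exist.

Step 2: Apply extended Euclidean algorithm to find gcd.
We find integers such that 12*x0 + 19*y0 = 1

Step 3: Scale the particular solution.
Multiply by 1/1 = 1:
a = 8, b = 5

Step 4: Verify.
12*(8) - 19*(5) = 1 = 1 ✓

a = 8, b = 5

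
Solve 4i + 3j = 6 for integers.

Step 1: Check solvability.
gcd(4, 3) = 1
Since 1 divides 6, solutions exist.

Step 2: Apply extended Euclidean algorithm to find gcd.
We find integers such that 4*x0 + 3*y0 = 1

Step 3: Scale the particular solution.
Multiply by 6/1 = 6:
i = 6, j = -6

Step 4: Verify.
4*(6) + 3*(-6) = 6 = 6 ✓

i = 6, j = -6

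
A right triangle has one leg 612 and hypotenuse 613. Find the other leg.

a² = c² - b² = 375769 - 374544 = 1225
a = 35

35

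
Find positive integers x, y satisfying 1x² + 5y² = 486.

Try small values of x and check whether (486 - 1x²)/5 is a perfect square.
x = 9: 1·9² = 81, so 5y² = 486 - 81 = 405, giving y² = 81, y = 9.
Check: 1·9² + 5·9² = 81 + 405 = 486 ✓

x = 9, y = 9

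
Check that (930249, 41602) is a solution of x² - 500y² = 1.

Compute x² = 930249² = 865363202001
Compute 500y² = 500·41602² = 500·1730726404 = 865363202000
x² - 500y² = 865363202001 - 865363202000 = 1
Since this equals 1, (930249, 41602) is a solution.

Yes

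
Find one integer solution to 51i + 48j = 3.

Step 1: Check solvability.
gcd(51, 48) = 3
Since 3 divides 3, solutions exist.

Step 2: Apply extended Euclidean algorithm to find gcd.
We find integers such that 51*x0 + 48*y0 = 3

Step 3: Scale the particular solution.
Multiply by 3/3 = 1:
i = 1, j = -1

Step 4: Verify.
51*(1) + 48*(-1) = 3 = 3 ✓

i = 1, j = -1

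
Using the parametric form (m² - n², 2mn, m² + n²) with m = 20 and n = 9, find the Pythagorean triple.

a = m² - n² = 20² - 9² = 400 - 81 = 319
b = 2mn = 2·20·9 = 360
c = m² + n² = 400 + 81 = 481
Verify: 319² + 360² = 101761 + 129600 = 231361 = 481² ✓

(319, 360, 481)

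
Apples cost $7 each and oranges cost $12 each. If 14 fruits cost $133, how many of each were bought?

Let a = apples, o = oranges.
a + o = 14
7a + 12o = 133
Substitute o = 14 - a:
7a + 12(14 - a) = 133
(7 - 12)a = 133 - 168
-5a = -35
a = 7, o = 14 - 7 = 7

Apples: 7, Oranges: 7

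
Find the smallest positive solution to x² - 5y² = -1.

We need x² = 5y² - 1. Try successive y:
y = 1: x² = 5·1² - 1 = 4 = 2² ✓
Check: 2² - 5·1² = 4 - 5 = -1 ✓

x = 2, y = 1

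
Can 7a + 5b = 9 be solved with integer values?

Step 1: Compute gcd(7, 5).
gcd(7, 5) = 1

Step 2: Check divisibility.
Does 1 divide 9? 9 = 1 x 9, so yes.

By the theorem on linear Diophantine equations, 7a + 5b = 9 has integer solutions if and only if gcd(7, 5) divides 9. Since 1 | 9, solutions exist.

Yes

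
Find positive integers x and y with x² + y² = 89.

We need to find integers x, y > 0 such that x² + y² = 89.
Trying x = 5: y² = 89 - 5² = 89 - 25 = 64
y = 8
Check: 5² + 8² = 25 + 64 = 89 ✓

89 = 5² + 8²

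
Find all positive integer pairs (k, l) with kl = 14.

The positive divisors of 14 are: 1, 2, 7, 14.
Each divisor d gives the pair (d, 14/d):
(1, 14), (2, 7), (7, 2), (14, 1)

(1, 14), (2, 7), (7, 2), (14, 1)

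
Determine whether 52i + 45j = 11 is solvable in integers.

Step 1: Compute gcd(52, 45).
gcd(52, 45) = 1

Step 2: Check divisibility.
Does 1 divide 11? 11 = 1 x 11, so yes.

By the theorem on linear Diophantine equations, 52i + 45j = 11 has integer solutions if and only if gcd(52, 45) divides 11. Since 1 | 11, solutions exist.

Yes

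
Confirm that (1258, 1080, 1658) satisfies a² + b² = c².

Compute a² + b² = 1258² + 1080² = 1582564 + 1166400 = 2748964
Compute c² = 1658² = 2748964
Since 2748964 = 2748964, confirmed.

Yes, it is a Pythagorean triple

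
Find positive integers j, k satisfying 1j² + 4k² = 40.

Try small values of j and check whether (40 - 1j²)/4 is a perfect square.
j = 6: 1·6² = 36, so 4k² = 40 - 36 = 4, giving k² = 1, k = 1.
Check: 1·6² + 4·1² = 36 + 4 = 40 ✓

j = 6, k = 1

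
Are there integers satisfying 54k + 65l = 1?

Step 1: Compute gcd(54, 65).
gcd(54, 65) = 1

Step 2: Check divisibility.
Does 1 divide 1? 1 = 1 x 1, so yes.

By the theorem on linear Diophantine equations, 54k + 65l = 1 has integer solutions if and only if gcd(54, 65) divides 1. Since 1 | 1, solutions exist.

Yes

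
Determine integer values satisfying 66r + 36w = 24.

Step 1: Check solvability.
gcd(66, 36) = 6
Since 6 divides 24, solutions exist.

Step 2: Apply extended Euclidean algorithm to find gcd.
We find integers such that 66*x0 + 36*y0 = 6

Step 3: Scale the particular solution.
Multiply by 24/6 = 4:
r = -4, w = 8

Step 4: Verify.
66*(-4) + 36*(8) = 24 = 24 ✓

r = -4, w = 8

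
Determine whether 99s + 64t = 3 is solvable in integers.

Step 1: Compute gcd(99, 64).
gcd(99, 64) = 1

Step 2: Check divisibility.
Does 1 divide 3? 3 = 1 x 3, so yes.

By the theorem on linear Diophantine equations, 99s + 64t = 3 has integer solutions if and only if gcd(99, 64) divides 3. Since 1 | 3, solutions exist.

Yes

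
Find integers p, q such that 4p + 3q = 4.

Step 1: Check solvability.
gcd(4, 3) = 1
Since 1 divides 4, solutions exist.

Step 2: Apply extended Euclidean algorithm to find gcd.
We find integers such that 4*x0 + 3*y0 = 1

Step 3: Scale the particular solution.
Multiply by 4/1 = 4:
p = 4, q = -4

Step 4: Verify.
4*(4) + 3*(-4) = 4 = 4 ✓

p = 4, q = -4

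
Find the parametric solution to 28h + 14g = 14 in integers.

Step 1: Compute gcd(28, 14) = 14.
Since 14 divides 14, solutions exist.

Step 2: Find a particular solution using extended Euclidean algorithm.
We get h₀ = 0, g₀ = 1.
Check: 28*0 + 14*1 = 14 = 14 ✓

Step 3: Write the general solution.
h = 0 + (14/14)t = 0 + 1t
g = 1 - (28/14)t = 1 - 2t
for any integer t.

h = 0 + 1t, g = 1 - 2t for integer t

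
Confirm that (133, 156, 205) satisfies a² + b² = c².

Compute a² + b² = 133² + 156² = 17689 + 24336 = 42025
Compute c² = 205² = 42025
Since 42025 = 42025, confirmed.

Yes, it is a Pythagorean triple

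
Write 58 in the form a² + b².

We need to find integers a, b > 0 such that a² + b² = 58.
Trying a = 3: b² = 58 - 3² = 58 - 9 = 49
b = 7
Check: 3² + 7² = 9 + 49 = 58 ✓

58 = 3² + 7²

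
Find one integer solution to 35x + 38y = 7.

Step 1: Check solvability.
gcd(35, 38) = 1
Since 1 divides 7, solutions exist.

Step 2: Apply extended Euclidean algorithm to find gcd.
We find integers such that 35*x0 + 38*y0 = 1

Step 3: Scale the particular solution.
Multiply by 7/1 = 7:
x = -91, y = 84

Step 4: Verify.
35*(-91) + 38*(84) = 7 = 7 ✓

x = -91, y = 84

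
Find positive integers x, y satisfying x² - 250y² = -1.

We need x² = 250y² - 1. Try successive y:
y = 1: x² = 250·1² - 1 = 249, not a perfect square
y = 2: x² = 250·2² - 1 = 999, not a perfect square
y = 3: x² = 250·3² - 1 = 2249, not a perfect square
...
y = 281: x² = 250·281² - 1 = 19740249 = 4443² ✓
Check: 4443² - 250·281² = 19740249 - 19740250 = -1 ✓

x = 4443, y = 281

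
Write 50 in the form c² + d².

We need to find integers c, d > 0 such that c² + d² = 50.
Trying c = 1: d² = 50 - 1² = 50 - 1 = 49
d = 7
Check: 1² + 7² = 1 + 49 = 50 ✓

50 = 1² + 7²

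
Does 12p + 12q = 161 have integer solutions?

Step 1: Compute gcd(12, 12).
gcd(12, 12) = 12

Step 2: Check divisibility.
Does 12 divide 161? 161 = 12 x 13 + 5, so no.

By the theorem on linear Diophantine equations, 12p + 12q = 161 has integer solutions if and only if gcd(12, 12) divides 161. Since 12 does not divide 161, no solutions exist.

No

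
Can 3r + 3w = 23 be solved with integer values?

Step 1: Compute gcd(3, 3).
gcd(3, 3) = 3

Step 2: Check divisibility.
Does 3 divide 23? 23 = 3 x 7 + 2, so no.

By the theorem on linear Diophantine equations, 3r + 3w = 23 has integer solutions if and only if gcd(3, 3) divides 23. Since 3 does not divide 23, no solutions exist.

No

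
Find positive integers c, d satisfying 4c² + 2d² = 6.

Try small values of c and check whether (6 - 4c²)/2 is a perfect square.
c = 1: 4·1² = 4, so 2d² = 6 - 4 = 2, giving d² = 1, d = 1.
Check: 4·1² + 2·1² = 4 + 2 = 6 ✓

c = 1, d = 1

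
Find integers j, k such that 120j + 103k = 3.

Step 1: Check solvability.
gcd(120, 103) = 1
Since 1 divides 3, solutions exist.

Step 2: Apply extended Euclidean algorithm to find gcd.
We find integers such that 120*x0 + 103*y0 = 1

Step 3: Scale the particular solution.
Multiply by 3/1 = 3:
j = -18, k = 21

Step 4: Verify.
120*(-18) + 103*(21) = 3 = 3 ✓

j = -18, k = 21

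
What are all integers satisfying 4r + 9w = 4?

Step 1: Compute gcd(4, 9) = 1.
Since 1 divides 4, solutions exist.

Step 2: Find a particular solution using extended Euclidean algorithm.
We get r₀ = -8, w₀ = 4.
Check: 4*-8 + 9*4 = 4 = 4 ✓

Step 3: Write the general solution.
r = -8 + (9/1)t = -8 + 9t
w = 4 - (4/1)t = 4 - 4t
for any integer t.

r = -8 + 9t, w = 4 - 4t for integer t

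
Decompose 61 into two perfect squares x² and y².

We need to find integers x, y > 0 such that x² + y² = 61.
Trying x = 5: y² = 61 - 5² = 61 - 25 = 36
y = 6
Check: 5² + 6² = 25 + 36 = 61 ✓

61 = 5² + 6²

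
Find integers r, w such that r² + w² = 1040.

We need to find integers r, w > 0 such that r² + w² = 1040.
Trying r = 4: w² = 1040 - 4² = 1040 - 16 = 1024
w = 32
Check: 4² + 32² = 16 + 1024 = 1040 ✓

1040 = 4² + 32²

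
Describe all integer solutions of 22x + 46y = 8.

Step 1: Compute gcd(22, 46) = 2.
Since 2 divides 8, solutions exist.

Step 2: Find a particular solution using extended Euclidean algorithm.
We get x₀ = -8, y₀ = 4.
Check: 22*-8 + 46*4 = 8 = 8 ✓

Step 3: Write the general solution.
x = -8 + (46/2)t = -8 + 23t
y = 4 - (22/2)t = 4 - 11t
for any integer t.

x = -8 + 23t, y = 4 - 11t for integer t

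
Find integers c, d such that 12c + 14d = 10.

Step 1: Check solvability.
gcd(12, 14) = 2
Since 2 divides 10, solutions exist.

Step 2: Apply extended Euclidean algorithm to find gcd.
We find integers such that 12*x0 + 14*y0 = 2

Step 3: Scale the particular solution.
Multiply by 10/2 = 5:
c = -5, d = 5

Step 4: Verify.
12*(-5) + 14*(5) = 10 = 10 ✓

c = -5, d = 5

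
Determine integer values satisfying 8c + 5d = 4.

Step 1: Check solvability.
gcd(8, 5) = 1
Since 1 divides 4, solutions exist.

Step 2: Apply extended Euclidean algorithm to find gcd.
We find integers such that 8*x0 + 5*y0 = 1

Step 3: Scale the particular solution.
Multiply by 4/1 = 4:
c = 8, d = -12

Step 4: Verify.
8*(8) + 5*(-12) = 4 = 4 ✓

c = 8, d = -12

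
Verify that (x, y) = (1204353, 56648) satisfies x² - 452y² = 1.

Compute x² = 1204353² = 1450466148609
Compute 452y² = 452·56648² = 452·3208995904 = 1450466148608
x² - 452y² = 1450466148609 - 1450466148608 = 1
Since this equals 1, (1204353, 56648) is a solution.

Yes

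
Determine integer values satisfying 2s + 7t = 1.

Step 1: Check solvability.
gcd(2, 7) = 1
Since 1 divides 1, solutions exist.

Step 2: Apply extended Euclidean algorithm to find gcd.
We find integers such that 2*x0 + 7*y0 = 1

Step 3: Scale the particular solution.
Multiply by 1/1 = 1:
s = -3, t = 1

Step 4: Verify.
2*(-3) + 7*(1) = 1 = 1 ✓

s = -3, t = 1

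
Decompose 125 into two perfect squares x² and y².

We need to find integers x, y > 0 such that x² + y² = 125.
Trying x = 2: y² = 125 - 2² = 125 - 4 = 121
y = 11
Check: 2² + 11² = 4 + 121 = 125 ✓

125 = 2² + 11²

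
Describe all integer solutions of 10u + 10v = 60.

Step 1: Compute gcd(10, 10) = 10.
Since 10 divides 60, solutions exist.

Step 2: Find a particular solution using extended Euclidean algorithm.
We get u₀ = 0, v₀ = 6.
Check: 10*0 + 10*6 = 60 = 60 ✓

Step 3: Write the general solution.
u = 0 + (10/10)t = 0 + 1t
v = 6 - (10/10)t = 6 - 1t
for any integer t.

u = 0 + 1t, v = 6 - 1t for integer t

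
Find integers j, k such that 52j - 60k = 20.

Step 1: Check solvability.
gcd(52, 60) = 4
Since 4 divides 20, solutions exist.

Step 2: Apply extended Euclidean algorithm to find gcd.
We find integers such that 52*x0 + 60*y0 = 4

Step 3: Scale the particular solution.
Multiply by 20/4 = 5:
j = 35, k = 30

Step 4: Verify.
52*(35) - 60*(30) = 20 = 20 ✓

j = 35, k = 30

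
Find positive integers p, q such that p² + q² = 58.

Search for p with 58 - p² a perfect square.
p = 3: 58 - 3² = 58 - 9 = 49 = 7² ✓
So p = 3, q = 7.

p = 3, q = 7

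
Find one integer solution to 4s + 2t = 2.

Step 1: Check solvability.
gcd(4, 2) = 2
Since 2 divides 2, solutions exist.

Step 2: Apply extended Euclidean algorithm to find gcd.
We find integers such that 4*x0 + 2*y0 = 2

Step 3: Scale the particular solution.
Multiply by 2/2 = 1:
s = 0, t = 1

Step 4: Verify.
4*(0) + 2*(1) = 2 = 2 ✓

s = 0, t = 1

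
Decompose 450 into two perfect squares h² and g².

We need to find integers h, g > 0 such that h² + g² = 450.
Trying h = 3: g² = 450 - 3² = 450 - 9 = 441
g = 21
Check: 3² + 21² = 9 + 441 = 450 ✓

450 = 3² + 21²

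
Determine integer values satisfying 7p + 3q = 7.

Step 1: Check solvability.
gcd(7, 3) = 1
Since 1 divides 7, solutions exist.

Step 2: Apply extended Euclidean algorithm to find gcd.
We find integers such that 7*x0 + 3*y0 = 1

Step 3: Scale the particular solution.
Multiply by 7/1 = 7:
p = 7, q = -14

Step 4: Verify.
7*(7) + 3*(-14) = 7 = 7 ✓

p = 7, q = -14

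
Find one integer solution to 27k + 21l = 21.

Step 1: Check solvability.
gcd(27, 21) = 3
Since 3 divides 21, solutions exist.

Step 2: Apply extended Euclidean algorithm to find gcd.
We find integers such that 27*x0 + 21*y0 = 3

Step 3: Scale the particular solution.
Multiply by 21/3 = 7:
k = -21, l = 28

Step 4: Verify.
27*(-21) + 21*(28) = 21 = 21 ✓

k = -21, l = 28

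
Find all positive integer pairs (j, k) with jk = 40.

The positive divisors of 40 are: 1, 2, 4, 5, 8, 10, 20, 40.
Each divisor d gives the pair (d, 40/d):
(1, 40), (2, 20), (4, 10), (5, 8), (8, 5), (10, 4), (20, 2), (40, 1)

(1, 40), (2, 20), (4, 10), (5, 8), (8, 5), (10, 4), (20, 2), (40, 1)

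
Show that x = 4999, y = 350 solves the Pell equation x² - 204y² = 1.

Compute x² = 4999² = 24990001
Compute 204y² = 204·350² = 204·122500 = 24990000
x² - 204y² = 24990001 - 24990000 = 1
Since this equals 1, (4999, 350) is a solution.

Yes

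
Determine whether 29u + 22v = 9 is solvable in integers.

Step 1: Compute gcd(29, 22).
gcd(29, 22) = 1

Step 2: Check divisibility.
Does 1 divide 9? 9 = 1 x 9, so yes.

By the theorem on linear Diophantine equations, 29u + 22v = 9 has integer solutions if and only if gcd(29, 22) divides 9. Since 1 | 9, solutions exist.

Yes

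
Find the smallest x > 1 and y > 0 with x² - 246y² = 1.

We seek the smallest positive integers (x, y) with x² - 246y² = 1, i.e., x² = 246y² + 1.
Try successive y values:
y = 1: x² = 246·1² + 1 = 247, not a perfect square
y = 2: x² = 246·2² + 1 = 985, not a perfect square
y = 3: x² = 246·3² + 1 = 2215, not a perfect square
... continuing the search (or via continued fractions) ...
y = 5662: x² = 246·5662² + 1 = 7886328025, x = 88805 ✓

Verify: 88805² - 246·5662² = 7886328025 - 7886328024 = 1 ✓

x = 88805, y = 5662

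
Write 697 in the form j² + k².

We need to find integers j, k > 0 such that j² + k² = 697.
Trying j = 11: k² = 697 - 11² = 697 - 121 = 576
k = 24
Check: 11² + 24² = 121 + 576 = 697 ✓

697 = 11² + 24²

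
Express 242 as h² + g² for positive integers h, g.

We need to find integers h, g > 0 such that h² + g² = 242.
Trying h = 11: g² = 242 - 11² = 242 - 121 = 121
g = 11
Check: 11² + 11² = 121 + 121 = 242 ✓

242 = 11² + 11²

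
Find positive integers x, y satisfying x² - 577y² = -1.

We need x² = 577y² - 1. Try successive y:
y = 1: x² = 577·1² - 1 = 576 = 24² ✓
Check: 24² - 577·1² = 576 - 577 = -1 ✓

x = 24, y = 1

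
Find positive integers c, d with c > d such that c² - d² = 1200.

Factor: c² - d² = (c+d)(c-d) = 1200.
We need two factors of 1200 with the same parity.
Use c+d = 600 and c-d = 2 (product 600·2 = 1200).
Adding: 2c = 602, so c = 301.
Subtracting: 2d = 598, so d = 299.
Check: 301² - 299² = 90601 - 89401 = 1200 ✓

c = 301, d = 299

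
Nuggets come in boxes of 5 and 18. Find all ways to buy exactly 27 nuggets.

We need non-negative integers (x, y) with 5x + 18y = 27.
For each x in 0..5, check if 27 - 5x is a non-negative multiple of 18.
No x yields an integer y ≥ 0.

No solution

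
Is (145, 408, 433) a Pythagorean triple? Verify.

Compute a² + b² = 145² + 408² = 21025 + 166464 = 187489
Compute c² = 433² = 187489
Since 187489 = 187489, confirmed.

Yes, it is a Pythagorean triple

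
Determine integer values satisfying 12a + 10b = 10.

Step 1: Check solvability.
gcd(12, 10) = 2
Since 2 divides 10, solutions exist.

Step 2: Apply extended Euclidean algorithm to find gcd.
We find integers such that 12*x0 + 10*y0 = 2

Step 3: Scale the particular solution.
Multiply by 10/2 = 5:
a = 5, b = -5

Step 4: Verify.
12*(5) + 10*(-5) = 10 = 10 ✓

a = 5, b = -5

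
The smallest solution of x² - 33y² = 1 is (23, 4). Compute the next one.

Solutions to x² - Dy² = 1 are generated by powers of (x₀ + y₀√D).
The next solution satisfies x₁ + y₁√33 = (x₀ + y₀√33)², giving:
x₁ = x₀² + 33y₀² = 23² + 33·4² = 529 + 528 = 1057
y₁ = 2x₀y₀ = 2·23·4 = 184

Verify: 1057² - 33·184² = 1117249 - 1117248 = 1 ✓

x = 1057, y = 184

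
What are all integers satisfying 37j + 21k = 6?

Step 1: Compute gcd(37, 21) = 1.
Since 1 divides 6, solutions exist.

Step 2: Find a particular solution using extended Euclidean algorithm.
We get j₀ = 24, k₀ = -42.
Check: 37*24 + 21*-42 = 6 = 6 ✓

Step 3: Write the general solution.
j = 24 + (21/1)t = 24 + 21t
k = -42 - (37/1)t = -42 - 37t
for any integer t.

j = 24 + 21t, k = -42 - 37t for integer t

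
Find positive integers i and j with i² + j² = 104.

We need to find integers i, j > 0 such that i² + j² = 104.
Trying i = 2: j² = 104 - 2² = 104 - 4 = 100
j = 10
Check: 2² + 10² = 4 + 100 = 104 ✓

104 = 2² + 10²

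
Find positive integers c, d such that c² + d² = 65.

Search for c with 65 - c² a perfect square.
c = 1: 65 - 1² = 65 - 1 = 64 = 8² ✓
So c = 1, d = 8.

c = 1, d = 8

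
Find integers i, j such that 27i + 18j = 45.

Step 1: Check solvability.
gcd(27, 18) = 9
Since 9 divides 45, solutions exist.

Step 2: Apply extended Euclidean algorithm to find gcd.
We find integers such that 27*x0 + 18*y0 = 9

Step 3: Scale the particular solution.
Multiply by 45/9 = 5:
i = 5, j = -5

Step 4: Verify.
27*(5) + 18*(-5) = 45 = 45 ✓

i = 5, j = -5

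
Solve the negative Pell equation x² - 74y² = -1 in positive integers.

We need x² = 74y² - 1. Try successive y:
y = 1: x² = 74·1² - 1 = 73, not a perfect square
y = 2: x² = 74·2² - 1 = 295, not a perfect square
y = 3: x² = 74·3² - 1 = 665, not a perfect square
...
y = 5: x² = 74·5² - 1 = 1849 = 43² ✓
Check: 43² - 74·5² = 1849 - 1850 = -1 ✓

x = 43, y = 5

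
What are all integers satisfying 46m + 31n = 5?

Step 1: Compute gcd(46, 31) = 1.
Since 1 divides 5, solutions exist.

Step 2: Find a particular solution using extended Euclidean algorithm.
We get m₀ = -10, n₀ = 15.
Check: 46*-10 + 31*15 = 5 = 5 ✓

Step 3: Write the general solution.
m = -10 + (31/1)t = -10 + 31t
n = 15 - (46/1)t = 15 - 46t
for any integer t.

m = -10 + 31t, n = 15 - 46t for integer t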